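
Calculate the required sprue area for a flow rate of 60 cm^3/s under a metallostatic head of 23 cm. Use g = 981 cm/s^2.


Formula: v = sqrt(2*g*h), A = Q/v
Velocity: v = sqrt(2 * 981 * 23) = sqrt(45126) = 212.4288 cm/s
Sprue area: A = Q / v = 60 / 212.4288 = 0.2824 cm^2

Final answer: 0.2824 cm^2


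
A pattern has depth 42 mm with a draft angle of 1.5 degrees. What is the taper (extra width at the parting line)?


Formula: taper = depth * tan(draft_angle)
tan(1.5 deg) = 0.0261859
taper = 42 mm * 0.0261859 = 1.0998 mm

Answer: 1.0998 mm


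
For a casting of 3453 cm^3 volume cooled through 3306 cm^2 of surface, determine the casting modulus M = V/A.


Formula: Casting Modulus M = V / A
M = 3453 cm^3 / 3306 cm^2 = 1.0445 cm

Answer: 1.0445 cm


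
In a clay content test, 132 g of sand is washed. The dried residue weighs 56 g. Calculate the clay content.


Formula: Clay% = (W_total - W_washed) / W_total * 100
Clay mass = 132 - 56 = 76 g
Clay% = 76 / 132 * 100 = 57.5758%

57.5758%


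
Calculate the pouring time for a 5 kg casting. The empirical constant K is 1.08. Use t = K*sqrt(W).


Formula: t = K * sqrt(W)
sqrt(W) = sqrt(5) = 2.23607
t = 1.08 * 2.23607 = 2.4150 s

Final answer: 2.4150 s


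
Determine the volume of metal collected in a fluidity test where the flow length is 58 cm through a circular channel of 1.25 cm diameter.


Formula: V = pi * (d/2)^2 * L  (cylinder volume)
Radius = 1.25/2 = 0.625 cm
V = pi * 0.625^2 * 58 = 71.1767 cm^3

71.1767 cm^3


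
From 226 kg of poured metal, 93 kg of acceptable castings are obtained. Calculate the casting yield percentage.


Formula: Casting Yield = (W_good / W_total) * 100
Yield = (93 kg / 226 kg) * 100 = 41.1504%


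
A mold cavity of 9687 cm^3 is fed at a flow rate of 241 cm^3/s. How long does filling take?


Formula: t_fill = V_mold / Q_flow
t = 9687 cm^3 / 241 cm^3/s = 40.1950 s


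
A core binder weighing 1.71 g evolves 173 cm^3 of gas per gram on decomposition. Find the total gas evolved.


Formula: V_gas = W_binder * gas_evolution_rate
V = 1.71 g * 173 cm^3/g = 295.8300 cm^3

Answer: 295.8300 cm^3


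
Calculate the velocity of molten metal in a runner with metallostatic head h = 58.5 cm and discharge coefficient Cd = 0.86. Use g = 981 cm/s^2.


Formula: v = Cd * sqrt(2 * g * h)  (Torricelli with discharge coefficient)
2*g*h = 2 * 981 * 58.5 = 114777.0 cm^2/s^2
sqrt(114777.0) = 338.78754 cm/s
v = 0.86 * 338.78754 = 291.3573 cm/s

291.3573 cm/s


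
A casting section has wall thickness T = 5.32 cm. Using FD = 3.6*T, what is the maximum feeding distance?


Formula: FD = 3.6 * T  (riser feeding-distance rule)
FD = 3.6 * 5.32 cm = 19.1520 cm


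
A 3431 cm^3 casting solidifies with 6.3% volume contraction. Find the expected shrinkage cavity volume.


Formula: V_shrink = V_casting * shrinkage_pct / 100
V_shrink = 3431 cm^3 * 6.3 / 100 = 216.1530 cm^3


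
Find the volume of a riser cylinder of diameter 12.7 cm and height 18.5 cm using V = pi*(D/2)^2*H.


Formula: V = pi * (D/2)^2 * H  (cylinder volume)
Radius = D/2 = 12.7/2 = 6.35 cm
V = pi * 6.35^2 * 18.5 = 2343.5221 cm^3

Final answer: 2343.5221 cm^3


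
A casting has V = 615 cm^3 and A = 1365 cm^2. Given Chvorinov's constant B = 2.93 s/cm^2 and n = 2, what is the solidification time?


Formula: t_s = B * (V/A)^n  (Chvorinov's rule, n=2)
Modulus M = V/A = 615/1365 = 0.450549 cm
M^2 = 0.450549^2 = 0.202994 cm^2
t_s = 2.93 * 0.202994 = 0.5948 s

Final answer: 0.5948 s


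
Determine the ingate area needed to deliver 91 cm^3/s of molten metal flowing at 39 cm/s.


Formula: A_ingate = Q / v  (continuity equation)
A = 91 cm^3/s / 39 cm/s = 2.3333 cm^2

Final answer: 2.3333 cm^2


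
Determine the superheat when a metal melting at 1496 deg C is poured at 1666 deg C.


Formula: Superheat = T_pour - T_melt
Superheat = 1666 - 1496 = 170 deg C


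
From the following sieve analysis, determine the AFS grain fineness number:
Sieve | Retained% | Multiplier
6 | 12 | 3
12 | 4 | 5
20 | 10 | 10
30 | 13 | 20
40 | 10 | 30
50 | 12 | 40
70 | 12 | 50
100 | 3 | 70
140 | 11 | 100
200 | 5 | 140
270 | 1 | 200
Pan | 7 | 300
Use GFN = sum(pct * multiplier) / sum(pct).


Formula: GFN = sum(pct * multiplier) / sum(pct)
sum(pct * multiplier) = 6106
sum(pct) = 100
GFN = 6106 / 100 = 61.06

61.06


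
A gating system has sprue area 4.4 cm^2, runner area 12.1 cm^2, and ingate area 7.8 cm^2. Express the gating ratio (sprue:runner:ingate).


Sprue:Runner:Ingate = 1 : 12.1/4.4 : 7.8/4.4 = 1:2.75:1.77

Answer: 1:2.75:1.77


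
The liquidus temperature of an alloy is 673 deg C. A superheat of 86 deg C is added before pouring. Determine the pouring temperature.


Formula: T_pour = T_melt + Superheat
T_pour = 673 + 86 = 759 deg C


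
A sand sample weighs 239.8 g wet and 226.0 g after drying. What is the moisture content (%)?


Formula: MC = (W_wet - W_dry) / W_wet * 100
Water mass = 239.8 - 226.0 = 13.8 g
MC = 13.8 / 239.8 * 100 = 5.7548%

Final answer: 5.7548%


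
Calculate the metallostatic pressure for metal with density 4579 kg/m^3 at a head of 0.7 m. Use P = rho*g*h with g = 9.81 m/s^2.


Formula: P = rho * g * h
rho * g = 4579 * 9.81 = 44919.99 N/m^3
P = 44919.99 * 0.7 = 31443.9930 Pa

31443.9930 Pa


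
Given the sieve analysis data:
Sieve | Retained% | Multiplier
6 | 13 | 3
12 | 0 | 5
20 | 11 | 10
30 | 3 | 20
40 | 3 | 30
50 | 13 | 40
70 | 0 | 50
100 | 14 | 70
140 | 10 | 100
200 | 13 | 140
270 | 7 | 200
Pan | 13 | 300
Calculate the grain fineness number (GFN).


Formula: GFN = sum(pct * multiplier) / sum(pct)
sum(pct * multiplier) = 9919
sum(pct) = 100
GFN = 9919 / 100 = 99.19

Final answer: 99.19


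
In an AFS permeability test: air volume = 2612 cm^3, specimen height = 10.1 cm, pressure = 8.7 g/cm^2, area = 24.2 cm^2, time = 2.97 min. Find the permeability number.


Formula: Permeability Number P = (V * H) / (p * A * t)
Numerator: V * H = 2612 * 10.1 = 26381.2
Denominator: p * A * t = 8.7 * 24.2 * 2.97 = 625.3038
P = 26381.2 / 625.3038 = 42.1894

42.1894


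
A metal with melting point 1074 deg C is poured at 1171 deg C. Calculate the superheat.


Formula: Superheat = T_pour - T_melt
Superheat = 1171 - 1074 = 97 deg C

97 deg C


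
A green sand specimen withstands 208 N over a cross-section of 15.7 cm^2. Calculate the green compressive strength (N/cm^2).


Formula: Compressive Strength = Force / Area
Strength = 208 N / 15.7 cm^2 = 13.2484 N/cm^2


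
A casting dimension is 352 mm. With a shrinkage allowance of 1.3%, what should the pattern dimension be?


Formula: L_pattern = L_casting * (1 + shrinkage_rate/100)
Shrinkage factor = 1 + 1.3/100 = 1.013
L_pattern = 352 mm * 1.013 = 356.5760 mm

356.5760 mm


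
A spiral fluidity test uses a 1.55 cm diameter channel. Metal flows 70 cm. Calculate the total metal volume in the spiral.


Formula: V = pi * (d/2)^2 * L  (cylinder volume)
Radius = 1.55/2 = 0.775 cm
V = pi * 0.775^2 * 70 = 132.0843 cm^3

132.0843 cm^3


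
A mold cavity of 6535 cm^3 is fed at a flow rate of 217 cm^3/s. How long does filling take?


Formula: t_fill = V_mold / Q_flow
t = 6535 cm^3 / 217 cm^3/s = 30.1152 s

30.1152 s


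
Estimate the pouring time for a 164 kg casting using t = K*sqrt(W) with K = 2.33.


Formula: t = K * sqrt(W)
sqrt(W) = sqrt(164) = 12.80625
t = 2.33 * 12.80625 = 29.8386 s

Final answer: 29.8386 s


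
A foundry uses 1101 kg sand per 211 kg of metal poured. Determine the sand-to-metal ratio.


Formula: Sand-to-Metal Ratio = W_sand / W_metal
Ratio = 1101 kg / 211 kg = 5.2180

5.2180


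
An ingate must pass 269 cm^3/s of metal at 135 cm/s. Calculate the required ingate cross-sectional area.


Formula: A_ingate = Q / v  (continuity equation)
A = 269 cm^3/s / 135 cm/s = 1.9926 cm^2

Final answer: 1.9926 cm^2


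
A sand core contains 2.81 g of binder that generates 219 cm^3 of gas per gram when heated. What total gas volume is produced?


Formula: V_gas = W_binder * gas_evolution_rate
V = 2.81 g * 219 cm^3/g = 615.3900 cm^3

615.3900 cm^3


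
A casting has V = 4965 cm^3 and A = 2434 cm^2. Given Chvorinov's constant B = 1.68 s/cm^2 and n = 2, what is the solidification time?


Formula: t_s = B * (V/A)^n  (Chvorinov's rule, n=2)
Modulus M = V/A = 4965/2434 = 2.039852 cm
M^2 = 2.039852^2 = 4.160996 cm^2
t_s = 1.68 * 4.160996 = 6.9905 s

Final answer: 6.9905 s


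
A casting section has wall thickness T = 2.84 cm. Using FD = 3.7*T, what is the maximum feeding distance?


Formula: FD = 3.7 * T  (riser feeding-distance rule)
FD = 3.7 * 2.84 cm = 10.5080 cm

10.5080 cm


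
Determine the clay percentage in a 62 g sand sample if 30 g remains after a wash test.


Formula: Clay% = (W_total - W_washed) / W_total * 100
Clay mass = 62 - 30 = 32 g
Clay% = 32 / 62 * 100 = 51.6129%

Final answer: 51.6129%


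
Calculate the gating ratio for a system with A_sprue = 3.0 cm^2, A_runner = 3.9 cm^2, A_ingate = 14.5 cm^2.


Sprue:Runner:Ingate = 1 : 3.9/3.0 : 14.5/3.0 = 1:1.30:4.83


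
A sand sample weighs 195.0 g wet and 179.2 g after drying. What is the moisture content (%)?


Formula: MC = (W_wet - W_dry) / W_wet * 100
Water mass = 195.0 - 179.2 = 15.8 g
MC = 15.8 / 195.0 * 100 = 8.1026%

Final answer: 8.1026%


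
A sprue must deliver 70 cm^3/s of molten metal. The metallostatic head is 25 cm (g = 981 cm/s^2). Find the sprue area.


Formula: v = sqrt(2*g*h), A = Q/v
Velocity: v = sqrt(2 * 981 * 25) = sqrt(49050) = 221.4723 cm/s
Sprue area: A = Q / v = 70 / 221.4723 = 0.3161 cm^2

Final answer: 0.3161 cm^2


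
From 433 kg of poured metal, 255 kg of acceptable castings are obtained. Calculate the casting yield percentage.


Formula: Casting Yield = (W_good / W_total) * 100
Yield = (255 kg / 433 kg) * 100 = 58.8915%


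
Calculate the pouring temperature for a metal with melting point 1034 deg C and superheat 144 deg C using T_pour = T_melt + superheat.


Formula: T_pour = T_melt + Superheat
T_pour = 1034 + 144 = 1178 deg C

Answer: 1178 deg C


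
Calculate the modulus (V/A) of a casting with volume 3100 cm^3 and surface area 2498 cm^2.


Formula: Casting Modulus M = V / A
M = 3100 cm^3 / 2498 cm^2 = 1.2410 cm

1.2410 cm


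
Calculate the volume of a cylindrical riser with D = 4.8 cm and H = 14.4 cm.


Formula: V = pi * (D/2)^2 * H  (cylinder volume)
Radius = D/2 = 4.8/2 = 2.4 cm
V = pi * 2.4^2 * 14.4 = 260.5763 cm^3

Final answer: 260.5763 cm^3


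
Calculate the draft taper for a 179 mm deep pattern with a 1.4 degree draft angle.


Formula: taper = depth * tan(draft_angle)
tan(1.4 deg) = 0.0244395
taper = 179 mm * 0.0244395 = 4.3747 mm

Answer: 4.3747 mm


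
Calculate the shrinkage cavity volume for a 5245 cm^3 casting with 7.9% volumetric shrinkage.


Formula: V_shrink = V_casting * shrinkage_pct / 100
V_shrink = 5245 cm^3 * 7.9 / 100 = 414.3550 cm^3

Answer: 414.3550 cm^3


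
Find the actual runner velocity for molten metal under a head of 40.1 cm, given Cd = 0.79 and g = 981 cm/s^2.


Formula: v = Cd * sqrt(2 * g * h)  (Torricelli with discharge coefficient)
2*g*h = 2 * 981 * 40.1 = 78676.2 cm^2/s^2
sqrt(78676.2) = 280.49278 cm/s
v = 0.79 * 280.49278 = 221.5893 cm/s


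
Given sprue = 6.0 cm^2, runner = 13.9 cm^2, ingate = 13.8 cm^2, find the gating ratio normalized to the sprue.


Sprue:Runner:Ingate = 1 : 13.9/6.0 : 13.8/6.0 = 1:2.32:2.30


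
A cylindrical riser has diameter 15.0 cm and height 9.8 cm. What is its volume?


Formula: V = pi * (D/2)^2 * H  (cylinder volume)
Radius = D/2 = 15.0/2 = 7.5 cm
V = pi * 7.5^2 * 9.8 = 1731.8030 cm^3

1731.8030 cm^3


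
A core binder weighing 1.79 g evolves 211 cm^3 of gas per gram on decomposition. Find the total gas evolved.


Formula: V_gas = W_binder * gas_evolution_rate
V = 1.79 g * 211 cm^3/g = 377.6900 cm^3

Answer: 377.6900 cm^3


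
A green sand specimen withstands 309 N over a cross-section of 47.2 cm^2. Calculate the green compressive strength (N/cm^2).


Formula: Compressive Strength = Force / Area
Strength = 309 N / 47.2 cm^2 = 6.5466 N/cm^2

Answer: 6.5466 N/cm^2


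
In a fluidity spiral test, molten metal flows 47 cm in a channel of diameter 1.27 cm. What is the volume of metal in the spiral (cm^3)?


Formula: V = pi * (d/2)^2 * L  (cylinder volume)
Radius = 1.27/2 = 0.635 cm
V = pi * 0.635^2 * 47 = 59.5381 cm^3

Final answer: 59.5381 cm^3


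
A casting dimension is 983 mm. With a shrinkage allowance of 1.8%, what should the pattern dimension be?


Formula: L_pattern = L_casting * (1 + shrinkage_rate/100)
Shrinkage factor = 1 + 1.8/100 = 1.018
L_pattern = 983 mm * 1.018 = 1000.6940 mm

Final answer: 1000.6940 mm


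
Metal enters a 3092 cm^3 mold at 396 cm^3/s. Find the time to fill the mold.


Formula: t_fill = V_mold / Q_flow
t = 3092 cm^3 / 396 cm^3/s = 7.8081 s


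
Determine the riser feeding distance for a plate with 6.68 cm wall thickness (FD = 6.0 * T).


Formula: FD = 6.0 * T  (riser feeding-distance rule)
FD = 6.0 * 6.68 cm = 40.0800 cm


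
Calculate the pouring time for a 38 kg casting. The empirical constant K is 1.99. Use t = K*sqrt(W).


Formula: t = K * sqrt(W)
sqrt(W) = sqrt(38) = 6.16441
t = 1.99 * 6.16441 = 12.2672 s

12.2672 s


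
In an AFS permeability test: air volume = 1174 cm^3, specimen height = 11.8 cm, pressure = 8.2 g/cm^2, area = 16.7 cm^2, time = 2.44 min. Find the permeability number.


Formula: Permeability Number P = (V * H) / (p * A * t)
Numerator: V * H = 1174 * 11.8 = 13853.2
Denominator: p * A * t = 8.2 * 16.7 * 2.44 = 334.1336
P = 13853.2 / 334.1336 = 41.4601

Final answer: 41.4601


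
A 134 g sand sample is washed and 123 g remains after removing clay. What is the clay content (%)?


Formula: Clay% = (W_total - W_washed) / W_total * 100
Clay mass = 134 - 123 = 11 g
Clay% = 11 / 134 * 100 = 8.2090%


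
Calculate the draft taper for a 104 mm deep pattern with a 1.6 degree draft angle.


Formula: taper = depth * tan(draft_angle)
tan(1.6 deg) = 0.0279325
taper = 104 mm * 0.0279325 = 2.9050 mm

Answer: 2.9050 mm


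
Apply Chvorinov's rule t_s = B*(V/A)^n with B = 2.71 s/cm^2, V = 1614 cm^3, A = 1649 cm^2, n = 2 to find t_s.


Formula: t_s = B * (V/A)^n  (Chvorinov's rule, n=2)
Modulus M = V/A = 1614/1649 = 0.978775 cm
M^2 = 0.978775^2 = 0.958001 cm^2
t_s = 2.71 * 0.958001 = 2.5962 s

2.5962 s


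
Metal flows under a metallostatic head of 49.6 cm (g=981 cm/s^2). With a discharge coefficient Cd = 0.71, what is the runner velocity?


Formula: v = Cd * sqrt(2 * g * h)  (Torricelli with discharge coefficient)
2*g*h = 2 * 981 * 49.6 = 97315.2 cm^2/s^2
sqrt(97315.2) = 311.95384 cm/s
v = 0.71 * 311.95384 = 221.4872 cm/s

221.4872 cm/s


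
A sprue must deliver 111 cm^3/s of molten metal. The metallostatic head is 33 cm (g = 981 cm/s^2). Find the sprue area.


Formula: v = sqrt(2*g*h), A = Q/v
Velocity: v = sqrt(2 * 981 * 33) = sqrt(64746) = 254.4524 cm/s
Sprue area: A = Q / v = 111 / 254.4524 = 0.4362 cm^2


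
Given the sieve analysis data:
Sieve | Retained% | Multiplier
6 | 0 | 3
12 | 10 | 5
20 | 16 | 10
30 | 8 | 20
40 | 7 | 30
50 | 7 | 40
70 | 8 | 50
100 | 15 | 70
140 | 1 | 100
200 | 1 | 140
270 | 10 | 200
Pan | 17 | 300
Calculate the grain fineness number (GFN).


Formula: GFN = sum(pct * multiplier) / sum(pct)
sum(pct * multiplier) = 9650
sum(pct) = 100
GFN = 9650 / 100 = 96.50

Answer: 96.50


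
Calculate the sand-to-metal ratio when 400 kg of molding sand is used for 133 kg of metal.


Formula: Sand-to-Metal Ratio = W_sand / W_metal
Ratio = 400 kg / 133 kg = 3.0075


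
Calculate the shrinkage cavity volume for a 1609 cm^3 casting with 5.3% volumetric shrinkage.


Formula: V_shrink = V_casting * shrinkage_pct / 100
V_shrink = 1609 cm^3 * 5.3 / 100 = 85.2770 cm^3

Answer: 85.2770 cm^3


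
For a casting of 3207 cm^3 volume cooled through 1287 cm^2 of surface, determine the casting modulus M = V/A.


Formula: Casting Modulus M = V / A
M = 3207 cm^3 / 1287 cm^2 = 2.4918 cm

Answer: 2.4918 cm


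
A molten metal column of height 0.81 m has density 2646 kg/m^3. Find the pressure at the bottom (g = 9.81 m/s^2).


Formula: P = rho * g * h
rho * g = 2646 * 9.81 = 25957.26 N/m^3
P = 25957.26 * 0.81 = 21025.3806 Pa


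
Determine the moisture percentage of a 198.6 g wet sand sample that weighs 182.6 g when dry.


Formula: MC = (W_wet - W_dry) / W_wet * 100
Water mass = 198.6 - 182.6 = 16.0 g
MC = 16.0 / 198.6 * 100 = 8.0564%

Answer: 8.0564%


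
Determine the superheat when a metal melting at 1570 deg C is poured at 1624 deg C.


Formula: Superheat = T_pour - T_melt
Superheat = 1624 - 1570 = 54 deg C

Final answer: 54 deg C


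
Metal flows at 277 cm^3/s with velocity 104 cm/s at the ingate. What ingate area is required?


Formula: A_ingate = Q / v  (continuity equation)
A = 277 cm^3/s / 104 cm/s = 2.6635 cm^2

2.6635 cm^2


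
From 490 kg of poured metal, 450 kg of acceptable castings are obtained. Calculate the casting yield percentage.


Formula: Casting Yield = (W_good / W_total) * 100
Yield = (450 kg / 490 kg) * 100 = 91.8367%


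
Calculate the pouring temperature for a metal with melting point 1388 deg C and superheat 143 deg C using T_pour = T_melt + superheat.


Formula: T_pour = T_melt + Superheat
T_pour = 1388 + 143 = 1531 deg C

Answer: 1531 deg C


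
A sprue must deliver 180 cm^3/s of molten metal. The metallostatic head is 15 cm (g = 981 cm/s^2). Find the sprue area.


Formula: v = sqrt(2*g*h), A = Q/v
Velocity: v = sqrt(2 * 981 * 15) = sqrt(29430) = 171.5517 cm/s
Sprue area: A = Q / v = 180 / 171.5517 = 1.0492 cm^2

Answer: 1.0492 cm^2


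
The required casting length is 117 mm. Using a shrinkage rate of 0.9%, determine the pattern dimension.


Formula: L_pattern = L_casting * (1 + shrinkage_rate/100)
Shrinkage factor = 1 + 0.9/100 = 1.009
L_pattern = 117 mm * 1.009 = 118.0530 mm


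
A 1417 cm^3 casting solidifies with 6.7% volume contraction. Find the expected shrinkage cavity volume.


Formula: V_shrink = V_casting * shrinkage_pct / 100
V_shrink = 1417 cm^3 * 6.7 / 100 = 94.9390 cm^3

Final answer: 94.9390 cm^3


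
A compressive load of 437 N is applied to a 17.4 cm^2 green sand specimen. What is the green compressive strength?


Formula: Compressive Strength = Force / Area
Strength = 437 N / 17.4 cm^2 = 25.1149 N/cm^2


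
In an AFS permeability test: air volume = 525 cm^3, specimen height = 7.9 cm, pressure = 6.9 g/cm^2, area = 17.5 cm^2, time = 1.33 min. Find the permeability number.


Formula: Permeability Number P = (V * H) / (p * A * t)
Numerator: V * H = 525 * 7.9 = 4147.5
Denominator: p * A * t = 6.9 * 17.5 * 1.33 = 160.5975
P = 4147.5 / 160.5975 = 25.8254

Final answer: 25.8254


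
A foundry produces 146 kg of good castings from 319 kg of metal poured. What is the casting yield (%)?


Formula: Casting Yield = (W_good / W_total) * 100
Yield = (146 kg / 319 kg) * 100 = 45.7680%

Final answer: 45.7680%


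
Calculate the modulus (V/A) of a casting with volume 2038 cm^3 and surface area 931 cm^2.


Formula: Casting Modulus M = V / A
M = 2038 cm^3 / 931 cm^2 = 2.1890 cm

Final answer: 2.1890 cm


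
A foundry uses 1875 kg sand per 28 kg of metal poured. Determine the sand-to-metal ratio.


Formula: Sand-to-Metal Ratio = W_sand / W_metal
Ratio = 1875 kg / 28 kg = 66.9643

66.9643


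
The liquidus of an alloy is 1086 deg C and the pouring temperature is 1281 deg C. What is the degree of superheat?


Formula: Superheat = T_pour - T_melt
Superheat = 1281 - 1086 = 195 deg C

195 deg C


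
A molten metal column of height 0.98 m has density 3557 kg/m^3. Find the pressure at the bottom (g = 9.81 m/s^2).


Formula: P = rho * g * h
rho * g = 3557 * 9.81 = 34894.17 N/m^3
P = 34894.17 * 0.98 = 34196.2866 Pa


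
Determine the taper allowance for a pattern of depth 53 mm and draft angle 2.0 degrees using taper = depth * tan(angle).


Formula: taper = depth * tan(draft_angle)
tan(2.0 deg) = 0.0349208
taper = 53 mm * 0.0349208 = 1.8508 mm

1.8508 mm


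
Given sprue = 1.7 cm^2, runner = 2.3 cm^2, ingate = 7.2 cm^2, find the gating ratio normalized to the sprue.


Sprue:Runner:Ingate = 1 : 2.3/1.7 : 7.2/1.7 = 1:1.35:4.24

Answer: 1:1.35:4.24


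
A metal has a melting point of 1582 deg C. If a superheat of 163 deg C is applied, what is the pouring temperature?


Formula: T_pour = T_melt + Superheat
T_pour = 1582 + 163 = 1745 deg C

Answer: 1745 deg C


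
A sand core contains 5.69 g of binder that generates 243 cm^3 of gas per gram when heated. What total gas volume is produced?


Formula: V_gas = W_binder * gas_evolution_rate
V = 5.69 g * 243 cm^3/g = 1382.6700 cm^3

Final answer: 1382.6700 cm^3


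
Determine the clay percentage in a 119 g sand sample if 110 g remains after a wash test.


Formula: Clay% = (W_total - W_washed) / W_total * 100
Clay mass = 119 - 110 = 9 g
Clay% = 9 / 119 * 100 = 7.5630%

Final answer: 7.5630%


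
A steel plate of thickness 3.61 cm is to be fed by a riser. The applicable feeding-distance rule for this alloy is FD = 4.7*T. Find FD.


Formula: FD = 4.7 * T  (riser feeding-distance rule)
FD = 4.7 * 3.61 cm = 16.9670 cm

16.9670 cm


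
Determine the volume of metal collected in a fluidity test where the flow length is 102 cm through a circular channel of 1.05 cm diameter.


Formula: V = pi * (d/2)^2 * L  (cylinder volume)
Radius = 1.05/2 = 0.525 cm
V = pi * 0.525^2 * 102 = 88.3220 cm^3

Final answer: 88.3220 cm^3


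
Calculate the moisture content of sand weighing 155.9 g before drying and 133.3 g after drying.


Formula: MC = (W_wet - W_dry) / W_wet * 100
Water mass = 155.9 - 133.3 = 22.6 g
MC = 22.6 / 155.9 * 100 = 14.4965%

Answer: 14.4965%


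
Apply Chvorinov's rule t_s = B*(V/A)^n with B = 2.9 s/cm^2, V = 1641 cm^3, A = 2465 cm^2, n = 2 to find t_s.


Formula: t_s = B * (V/A)^n  (Chvorinov's rule, n=2)
Modulus M = V/A = 1641/2465 = 0.665720 cm
M^2 = 0.665720^2 = 0.443183 cm^2
t_s = 2.9 * 0.443183 = 1.2852 s

Answer: 1.2852 s


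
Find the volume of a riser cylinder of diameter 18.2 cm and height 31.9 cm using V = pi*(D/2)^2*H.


Formula: V = pi * (D/2)^2 * H  (cylinder volume)
Radius = D/2 = 18.2/2 = 9.1 cm
V = pi * 9.1^2 * 31.9 = 8298.9537 cm^3

8298.9537 cm^3


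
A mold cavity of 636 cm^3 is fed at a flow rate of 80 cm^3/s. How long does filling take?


Formula: t_fill = V_mold / Q_flow
t = 636 cm^3 / 80 cm^3/s = 7.9500 s


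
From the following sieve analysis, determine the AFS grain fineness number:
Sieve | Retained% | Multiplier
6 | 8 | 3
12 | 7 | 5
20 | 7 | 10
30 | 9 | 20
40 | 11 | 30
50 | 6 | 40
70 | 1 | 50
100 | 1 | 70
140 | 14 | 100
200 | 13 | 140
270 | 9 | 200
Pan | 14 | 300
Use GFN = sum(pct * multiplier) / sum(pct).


Formula: GFN = sum(pct * multiplier) / sum(pct)
sum(pct * multiplier) = 10219
sum(pct) = 100
GFN = 10219 / 100 = 102.19

Final answer: 102.19


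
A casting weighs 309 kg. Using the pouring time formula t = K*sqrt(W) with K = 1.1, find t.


Formula: t = K * sqrt(W)
sqrt(W) = sqrt(309) = 17.57840
t = 1.1 * 17.57840 = 19.3362 s

Answer: 19.3362 s


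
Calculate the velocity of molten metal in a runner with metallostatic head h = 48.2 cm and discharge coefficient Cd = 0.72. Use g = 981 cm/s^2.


Formula: v = Cd * sqrt(2 * g * h)  (Torricelli with discharge coefficient)
2*g*h = 2 * 981 * 48.2 = 94568.4 cm^2/s^2
sqrt(94568.4) = 307.51976 cm/s
v = 0.72 * 307.51976 = 221.4142 cm/s


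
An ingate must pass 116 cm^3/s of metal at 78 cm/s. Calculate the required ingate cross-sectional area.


Formula: A_ingate = Q / v  (continuity equation)
A = 116 cm^3/s / 78 cm/s = 1.4872 cm^2

1.4872 cm^2


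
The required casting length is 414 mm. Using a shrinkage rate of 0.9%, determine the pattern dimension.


Formula: L_pattern = L_casting * (1 + shrinkage_rate/100)
Shrinkage factor = 1 + 0.9/100 = 1.009
L_pattern = 414 mm * 1.009 = 417.7260 mm


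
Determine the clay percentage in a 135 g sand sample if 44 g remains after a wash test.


Formula: Clay% = (W_total - W_washed) / W_total * 100
Clay mass = 135 - 44 = 91 g
Clay% = 91 / 135 * 100 = 67.4074%

67.4074%


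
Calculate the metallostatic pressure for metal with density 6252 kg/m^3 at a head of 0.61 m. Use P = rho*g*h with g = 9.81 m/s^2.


Formula: P = rho * g * h
rho * g = 6252 * 9.81 = 61332.12 N/m^3
P = 61332.12 * 0.61 = 37412.5932 Pa

Final answer: 37412.5932 Pa


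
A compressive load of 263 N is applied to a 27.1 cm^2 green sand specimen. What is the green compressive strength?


Formula: Compressive Strength = Force / Area
Strength = 263 N / 27.1 cm^2 = 9.7048 N/cm^2


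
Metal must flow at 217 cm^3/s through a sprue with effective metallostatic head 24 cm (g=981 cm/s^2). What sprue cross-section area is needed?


Formula: v = sqrt(2*g*h), A = Q/v
Velocity: v = sqrt(2 * 981 * 24) = sqrt(47088) = 216.9977 cm/s
Sprue area: A = Q / v = 217 / 216.9977 = 1.0000 cm^2

1.0000 cm^2


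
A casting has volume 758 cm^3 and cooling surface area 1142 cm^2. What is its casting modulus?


Formula: Casting Modulus M = V / A
M = 758 cm^3 / 1142 cm^2 = 0.6637 cm

Answer: 0.6637 cm


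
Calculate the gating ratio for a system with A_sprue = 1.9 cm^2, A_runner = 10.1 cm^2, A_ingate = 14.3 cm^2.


Sprue:Runner:Ingate = 1 : 10.1/1.9 : 14.3/1.9 = 1:5.32:7.53


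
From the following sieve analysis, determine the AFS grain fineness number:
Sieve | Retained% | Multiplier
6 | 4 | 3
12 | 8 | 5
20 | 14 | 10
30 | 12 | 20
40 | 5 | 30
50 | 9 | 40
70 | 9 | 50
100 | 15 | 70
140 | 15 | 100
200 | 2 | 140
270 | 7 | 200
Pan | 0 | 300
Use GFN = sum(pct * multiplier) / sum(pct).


Formula: GFN = sum(pct * multiplier) / sum(pct)
sum(pct * multiplier) = 5622
sum(pct) = 100
GFN = 5622 / 100 = 56.22


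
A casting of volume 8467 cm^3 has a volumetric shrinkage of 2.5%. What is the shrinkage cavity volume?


Formula: V_shrink = V_casting * shrinkage_pct / 100
V_shrink = 8467 cm^3 * 2.5 / 100 = 211.6750 cm^3

211.6750 cm^3


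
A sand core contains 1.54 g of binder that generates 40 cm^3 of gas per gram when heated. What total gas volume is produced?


Formula: V_gas = W_binder * gas_evolution_rate
V = 1.54 g * 40 cm^3/g = 61.6000 cm^3

61.6000 cm^3


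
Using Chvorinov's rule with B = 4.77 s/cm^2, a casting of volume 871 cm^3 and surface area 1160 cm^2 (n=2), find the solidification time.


Formula: t_s = B * (V/A)^n  (Chvorinov's rule, n=2)
Modulus M = V/A = 871/1160 = 0.750862 cm
M^2 = 0.750862^2 = 0.563794 cm^2
t_s = 4.77 * 0.563794 = 2.6893 s

Answer: 2.6893 s


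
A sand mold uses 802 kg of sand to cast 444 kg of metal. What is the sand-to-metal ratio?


Formula: Sand-to-Metal Ratio = W_sand / W_metal
Ratio = 802 kg / 444 kg = 1.8063


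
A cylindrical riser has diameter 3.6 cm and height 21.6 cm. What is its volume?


Formula: V = pi * (D/2)^2 * H  (cylinder volume)
Radius = D/2 = 3.6/2 = 1.8 cm
V = pi * 1.8^2 * 21.6 = 219.8612 cm^3

Final answer: 219.8612 cm^3


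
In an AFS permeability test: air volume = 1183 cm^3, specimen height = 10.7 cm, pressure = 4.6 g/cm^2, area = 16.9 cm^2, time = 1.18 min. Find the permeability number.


Formula: Permeability Number P = (V * H) / (p * A * t)
Numerator: V * H = 1183 * 10.7 = 12658.1
Denominator: p * A * t = 4.6 * 16.9 * 1.18 = 91.7332
P = 12658.1 / 91.7332 = 137.9882

Final answer: 137.9882


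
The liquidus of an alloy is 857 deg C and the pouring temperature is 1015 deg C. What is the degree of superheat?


Formula: Superheat = T_pour - T_melt
Superheat = 1015 - 857 = 158 deg C

158 deg C


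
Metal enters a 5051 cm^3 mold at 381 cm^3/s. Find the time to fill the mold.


Formula: t_fill = V_mold / Q_flow
t = 5051 cm^3 / 381 cm^3/s = 13.2572 s


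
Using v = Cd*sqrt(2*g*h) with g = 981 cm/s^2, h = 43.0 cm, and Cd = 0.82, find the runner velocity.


Formula: v = Cd * sqrt(2 * g * h)  (Torricelli with discharge coefficient)
2*g*h = 2 * 981 * 43.0 = 84366.0 cm^2/s^2
sqrt(84366.0) = 290.45826 cm/s
v = 0.82 * 290.45826 = 238.1758 cm/s

Answer: 238.1758 cm/s


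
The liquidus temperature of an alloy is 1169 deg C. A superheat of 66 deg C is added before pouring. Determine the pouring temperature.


Formula: T_pour = T_melt + Superheat
T_pour = 1169 + 66 = 1235 deg C

Answer: 1235 deg C


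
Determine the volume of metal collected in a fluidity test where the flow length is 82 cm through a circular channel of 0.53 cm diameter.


Formula: V = pi * (d/2)^2 * L  (cylinder volume)
Radius = 0.53/2 = 0.265 cm
V = pi * 0.265^2 * 82 = 18.0907 cm^3

Answer: 18.0907 cm^3


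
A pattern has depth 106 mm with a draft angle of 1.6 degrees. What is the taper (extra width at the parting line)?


Formula: taper = depth * tan(draft_angle)
tan(1.6 deg) = 0.0279325
taper = 106 mm * 0.0279325 = 2.9608 mm

2.9608 mm


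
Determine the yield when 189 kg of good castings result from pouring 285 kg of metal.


Formula: Casting Yield = (W_good / W_total) * 100
Yield = (189 kg / 285 kg) * 100 = 66.3158%

66.3158%


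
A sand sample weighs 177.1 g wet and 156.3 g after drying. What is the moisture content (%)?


Formula: MC = (W_wet - W_dry) / W_wet * 100
Water mass = 177.1 - 156.3 = 20.8 g
MC = 20.8 / 177.1 * 100 = 11.7448%


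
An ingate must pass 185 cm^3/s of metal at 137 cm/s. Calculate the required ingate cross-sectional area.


Formula: A_ingate = Q / v  (continuity equation)
A = 185 cm^3/s / 137 cm/s = 1.3504 cm^2

1.3504 cm^2


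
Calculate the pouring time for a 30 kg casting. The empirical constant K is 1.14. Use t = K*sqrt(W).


Formula: t = K * sqrt(W)
sqrt(W) = sqrt(30) = 5.47723
t = 1.14 * 5.47723 = 6.2440 s

6.2440 s


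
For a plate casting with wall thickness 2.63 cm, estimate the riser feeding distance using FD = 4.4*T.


Formula: FD = 4.4 * T  (riser feeding-distance rule)
FD = 4.4 * 2.63 cm = 11.5720 cm

Final answer: 11.5720 cm


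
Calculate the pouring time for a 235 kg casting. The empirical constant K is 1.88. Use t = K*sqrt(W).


Formula: t = K * sqrt(W)
sqrt(W) = sqrt(235) = 15.32971
t = 1.88 * 15.32971 = 28.8199 s


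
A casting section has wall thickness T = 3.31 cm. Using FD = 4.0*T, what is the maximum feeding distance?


Formula: FD = 4.0 * T  (riser feeding-distance rule)
FD = 4.0 * 3.31 cm = 13.2400 cm

Final answer: 13.2400 cm


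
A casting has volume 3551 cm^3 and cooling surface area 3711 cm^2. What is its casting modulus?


Formula: Casting Modulus M = V / A
M = 3551 cm^3 / 3711 cm^2 = 0.9569 cm

Answer: 0.9569 cm


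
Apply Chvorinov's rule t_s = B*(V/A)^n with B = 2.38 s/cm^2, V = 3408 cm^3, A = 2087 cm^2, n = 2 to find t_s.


Formula: t_s = B * (V/A)^n  (Chvorinov's rule, n=2)
Modulus M = V/A = 3408/2087 = 1.632966 cm
M^2 = 1.632966^2 = 2.666578 cm^2
t_s = 2.38 * 2.666578 = 6.3465 s

Final answer: 6.3465 s


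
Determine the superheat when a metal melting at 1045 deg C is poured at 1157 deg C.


Formula: Superheat = T_pour - T_melt
Superheat = 1157 - 1045 = 112 deg C

Final answer: 112 deg C


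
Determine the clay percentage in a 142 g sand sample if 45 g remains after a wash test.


Formula: Clay% = (W_total - W_washed) / W_total * 100
Clay mass = 142 - 45 = 97 g
Clay% = 97 / 142 * 100 = 68.3099%

Answer: 68.3099%


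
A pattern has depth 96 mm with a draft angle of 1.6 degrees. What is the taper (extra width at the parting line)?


Formula: taper = depth * tan(draft_angle)
tan(1.6 deg) = 0.0279325
taper = 96 mm * 0.0279325 = 2.6815 mm

Answer: 2.6815 mm


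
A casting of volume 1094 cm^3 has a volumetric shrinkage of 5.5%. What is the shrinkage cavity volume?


Formula: V_shrink = V_casting * shrinkage_pct / 100
V_shrink = 1094 cm^3 * 5.5 / 100 = 60.1700 cm^3

Answer: 60.1700 cm^3


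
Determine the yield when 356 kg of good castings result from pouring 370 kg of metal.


Formula: Casting Yield = (W_good / W_total) * 100
Yield = (356 kg / 370 kg) * 100 = 96.2162%


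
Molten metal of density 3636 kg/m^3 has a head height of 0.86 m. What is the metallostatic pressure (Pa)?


Formula: P = rho * g * h
rho * g = 3636 * 9.81 = 35669.16 N/m^3
P = 35669.16 * 0.86 = 30675.4776 Pa


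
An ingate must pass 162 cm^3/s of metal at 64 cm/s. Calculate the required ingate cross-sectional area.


Formula: A_ingate = Q / v  (continuity equation)
A = 162 cm^3/s / 64 cm/s = 2.5312 cm^2

2.5312 cm^2


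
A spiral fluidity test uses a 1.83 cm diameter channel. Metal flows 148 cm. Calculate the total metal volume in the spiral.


Formula: V = pi * (d/2)^2 * L  (cylinder volume)
Radius = 1.83/2 = 0.915 cm
V = pi * 0.915^2 * 148 = 389.2725 cm^3


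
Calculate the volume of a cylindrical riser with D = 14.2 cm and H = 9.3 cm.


Formula: V = pi * (D/2)^2 * H  (cylinder volume)
Radius = D/2 = 14.2/2 = 7.1 cm
V = pi * 7.1^2 * 9.3 = 1472.8195 cm^3

Answer: 1472.8195 cm^3


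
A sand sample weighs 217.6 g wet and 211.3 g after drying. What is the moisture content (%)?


Formula: MC = (W_wet - W_dry) / W_wet * 100
Water mass = 217.6 - 211.3 = 6.3 g
MC = 6.3 / 217.6 * 100 = 2.8952%


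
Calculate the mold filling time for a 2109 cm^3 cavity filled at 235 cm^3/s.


Formula: t_fill = V_mold / Q_flow
t = 2109 cm^3 / 235 cm^3/s = 8.9745 s

Answer: 8.9745 s


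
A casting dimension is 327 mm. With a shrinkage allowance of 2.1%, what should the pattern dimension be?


Formula: L_pattern = L_casting * (1 + shrinkage_rate/100)
Shrinkage factor = 1 + 2.1/100 = 1.021
L_pattern = 327 mm * 1.021 = 333.8670 mm

333.8670 mm


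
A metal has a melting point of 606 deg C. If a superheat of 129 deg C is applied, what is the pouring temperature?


Formula: T_pour = T_melt + Superheat
T_pour = 606 + 129 = 735 deg C

Answer: 735 deg C


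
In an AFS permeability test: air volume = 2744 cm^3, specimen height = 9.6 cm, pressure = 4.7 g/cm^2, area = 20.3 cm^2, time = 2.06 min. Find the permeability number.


Formula: Permeability Number P = (V * H) / (p * A * t)
Numerator: V * H = 2744 * 9.6 = 26342.4
Denominator: p * A * t = 4.7 * 20.3 * 2.06 = 196.5446
P = 26342.4 / 196.5446 = 134.0276

Final answer: 134.0276


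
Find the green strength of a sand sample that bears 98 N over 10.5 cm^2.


Formula: Compressive Strength = Force / Area
Strength = 98 N / 10.5 cm^2 = 9.3333 N/cm^2

Final answer: 9.3333 N/cm^2


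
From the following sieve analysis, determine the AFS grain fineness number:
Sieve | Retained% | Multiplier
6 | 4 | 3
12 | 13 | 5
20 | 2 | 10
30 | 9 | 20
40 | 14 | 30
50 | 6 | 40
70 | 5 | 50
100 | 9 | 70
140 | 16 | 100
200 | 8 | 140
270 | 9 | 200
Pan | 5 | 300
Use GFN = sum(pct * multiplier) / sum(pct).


Formula: GFN = sum(pct * multiplier) / sum(pct)
sum(pct * multiplier) = 7837
sum(pct) = 100
GFN = 7837 / 100 = 78.37

Answer: 78.37


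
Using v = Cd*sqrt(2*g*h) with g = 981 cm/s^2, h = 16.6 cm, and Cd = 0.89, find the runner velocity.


Formula: v = Cd * sqrt(2 * g * h)  (Torricelli with discharge coefficient)
2*g*h = 2 * 981 * 16.6 = 32569.2 cm^2/s^2
sqrt(32569.2) = 180.46939 cm/s
v = 0.89 * 180.46939 = 160.6178 cm/s


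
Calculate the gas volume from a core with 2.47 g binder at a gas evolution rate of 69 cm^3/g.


Formula: V_gas = W_binder * gas_evolution_rate
V = 2.47 g * 69 cm^3/g = 170.4300 cm^3

Answer: 170.4300 cm^3


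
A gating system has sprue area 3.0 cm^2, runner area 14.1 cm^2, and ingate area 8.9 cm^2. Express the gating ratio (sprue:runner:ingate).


Sprue:Runner:Ingate = 1 : 14.1/3.0 : 8.9/3.0 = 1:4.70:2.97

Final answer: 1:4.70:2.97


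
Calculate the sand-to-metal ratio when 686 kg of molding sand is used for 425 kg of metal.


Formula: Sand-to-Metal Ratio = W_sand / W_metal
Ratio = 686 kg / 425 kg = 1.6141

Final answer: 1.6141


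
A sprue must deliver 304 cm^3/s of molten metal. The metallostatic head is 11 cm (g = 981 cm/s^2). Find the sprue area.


Formula: v = sqrt(2*g*h), A = Q/v
Velocity: v = sqrt(2 * 981 * 11) = sqrt(21582) = 146.9081 cm/s
Sprue area: A = Q / v = 304 / 146.9081 = 2.0693 cm^2

2.0693 cm^2


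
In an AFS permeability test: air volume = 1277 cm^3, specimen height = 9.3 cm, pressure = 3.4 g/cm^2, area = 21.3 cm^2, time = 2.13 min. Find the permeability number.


Formula: Permeability Number P = (V * H) / (p * A * t)
Numerator: V * H = 1277 * 9.3 = 11876.1
Denominator: p * A * t = 3.4 * 21.3 * 2.13 = 154.2546
P = 11876.1 / 154.2546 = 76.9902

76.9902


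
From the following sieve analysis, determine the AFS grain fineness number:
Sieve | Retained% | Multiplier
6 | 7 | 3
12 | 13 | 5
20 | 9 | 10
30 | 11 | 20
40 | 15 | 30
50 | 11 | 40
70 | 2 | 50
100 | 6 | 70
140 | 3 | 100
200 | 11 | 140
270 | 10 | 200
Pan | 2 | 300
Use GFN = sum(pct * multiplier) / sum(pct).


Formula: GFN = sum(pct * multiplier) / sum(pct)
sum(pct * multiplier) = 6246
sum(pct) = 100
GFN = 6246 / 100 = 62.46

Final answer: 62.46


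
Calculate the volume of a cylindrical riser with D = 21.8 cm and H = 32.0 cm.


Formula: V = pi * (D/2)^2 * H  (cylinder volume)
Radius = D/2 = 21.8/2 = 10.9 cm
V = pi * 10.9^2 * 32.0 = 11944.0839 cm^3

Answer: 11944.0839 cm^3


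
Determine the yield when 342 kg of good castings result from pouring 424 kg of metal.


Formula: Casting Yield = (W_good / W_total) * 100
Yield = (342 kg / 424 kg) * 100 = 80.6604%

Final answer: 80.6604%


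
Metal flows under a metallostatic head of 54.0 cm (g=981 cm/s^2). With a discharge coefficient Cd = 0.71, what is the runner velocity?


Formula: v = Cd * sqrt(2 * g * h)  (Torricelli with discharge coefficient)
2*g*h = 2 * 981 * 54.0 = 105948.0 cm^2/s^2
sqrt(105948.0) = 325.49654 cm/s
v = 0.71 * 325.49654 = 231.1025 cm/s


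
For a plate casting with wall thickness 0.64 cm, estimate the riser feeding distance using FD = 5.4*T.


Formula: FD = 5.4 * T  (riser feeding-distance rule)
FD = 5.4 * 0.64 cm = 3.4560 cm

Final answer: 3.4560 cm


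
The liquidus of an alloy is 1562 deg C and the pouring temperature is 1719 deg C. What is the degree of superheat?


Formula: Superheat = T_pour - T_melt
Superheat = 1719 - 1562 = 157 deg C

157 deg C


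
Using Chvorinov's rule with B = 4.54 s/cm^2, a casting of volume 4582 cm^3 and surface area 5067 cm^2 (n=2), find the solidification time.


Formula: t_s = B * (V/A)^n  (Chvorinov's rule, n=2)
Modulus M = V/A = 4582/5067 = 0.904283 cm
M^2 = 0.904283^2 = 0.817728 cm^2
t_s = 4.54 * 0.817728 = 3.7125 s

Answer: 3.7125 s


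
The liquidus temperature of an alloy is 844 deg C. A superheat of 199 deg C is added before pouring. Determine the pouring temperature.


Formula: T_pour = T_melt + Superheat
T_pour = 844 + 199 = 1043 deg C

1043 deg C


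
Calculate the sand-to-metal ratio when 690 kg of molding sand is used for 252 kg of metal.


Formula: Sand-to-Metal Ratio = W_sand / W_metal
Ratio = 690 kg / 252 kg = 2.7381

Final answer: 2.7381


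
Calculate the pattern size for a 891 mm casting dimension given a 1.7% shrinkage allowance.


Formula: L_pattern = L_casting * (1 + shrinkage_rate/100)
Shrinkage factor = 1 + 1.7/100 = 1.017
L_pattern = 891 mm * 1.017 = 906.1470 mm

Answer: 906.1470 mm


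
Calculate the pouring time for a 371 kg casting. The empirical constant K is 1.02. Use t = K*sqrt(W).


Formula: t = K * sqrt(W)
sqrt(W) = sqrt(371) = 19.26136
t = 1.02 * 19.26136 = 19.6466 s

Final answer: 19.6466 s


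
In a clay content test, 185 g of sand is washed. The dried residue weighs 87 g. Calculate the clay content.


Formula: Clay% = (W_total - W_washed) / W_total * 100
Clay mass = 185 - 87 = 98 g
Clay% = 98 / 185 * 100 = 52.9730%

52.9730%


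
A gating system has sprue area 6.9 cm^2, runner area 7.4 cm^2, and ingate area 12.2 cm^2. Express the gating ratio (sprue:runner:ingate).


Sprue:Runner:Ingate = 1 : 7.4/6.9 : 12.2/6.9 = 1:1.07:1.77

1:1.07:1.77
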